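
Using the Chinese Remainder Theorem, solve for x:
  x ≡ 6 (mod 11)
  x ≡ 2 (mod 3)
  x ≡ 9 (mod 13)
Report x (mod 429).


Moduli 11, 3, 13 are pairwise coprime; by CRT there is a unique solution modulo M = 11 · 3 · 13 = 429.
Solve pairwise, accumulating the modulus:
  Start with x ≡ 6 (mod 11).
  Combine with x ≡ 2 (mod 3): since gcd(11, 3) = 1, we get a unique residue mod 33.
    Write x = 6 + 11·t and substitute into x ≡ 2 (mod 3): 11·t ≡ 2 − 6 = -4 (mod 3).
    Reduce coefficients mod 3: 2·t ≡ 2 (mod 3).
    The inverse of 2 mod 3 is 2 (since 2·2 = 4 = 1·3 + 1), so t ≡ 2·2 = 4 ≡ 1 (mod 3).
    Then x = 6 + 11·1 = 17, valid modulo lcm(11, 3) = 33: x ≡ 17 (mod 33).
  Combine with x ≡ 9 (mod 13): since gcd(33, 13) = 1, we get a unique residue mod 429.
    Write x = 17 + 33·t and substitute into x ≡ 9 (mod 13): 33·t ≡ 9 − 17 = -8 (mod 13).
    Reduce coefficients mod 13: 7·t ≡ 5 (mod 13).
    The inverse of 7 mod 13 is 2 (since 7·2 = 14 = 1·13 + 1), so t ≡ 2·5 = 10 ≡ 10 (mod 13).
    Then x = 17 + 33·10 = 347, valid modulo lcm(33, 13) = 429: x ≡ 347 (mod 429).
Verify: 347 mod 11 = 6 ✓, 347 mod 3 = 2 ✓, 347 mod 13 = 9 ✓.

x ≡ 347 (mod 429).


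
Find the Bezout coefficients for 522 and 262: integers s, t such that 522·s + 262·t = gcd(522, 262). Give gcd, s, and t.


Euclidean algorithm on (522, 262) — divide until remainder is 0:
  522 = 1 · 262 + 260
  262 = 1 · 260 + 2
  260 = 130 · 2 + 0
gcd(522, 262) = 2.
Track Bezout coefficients alongside the remainders: start with r₀ = 522 = a·1 + b·0 (s = 1, t = 0) and r₁ = 262 = a·0 + b·1 (s = 0, t = 1); each new remainder r_{k+1} = r_{k-1} − q_k·r_k inherits s_{k+1} = s_{k-1} − q_k·s_k, t_{k+1} = t_{k-1} − q_k·t_k, so r_k = a·s_k + b·t_k at every step:
  q = 1: r = 260, s = 1 − 1·0 = 1, t = 0 − 1·1 = -1  (check: 522·1 + 262·(-1) = 260)
  q = 1: r = 2, s = 0 − 1·1 = -1, t = 1 − 1·(-1) = 2  (check: 522·(-1) + 262·2 = 2)
The row with r = 2 (the gcd) gives the Bezout coefficients s = -1, t = 2.
Result: 522 · (-1) + 262 · (2) = 2.

gcd(522, 262) = 2; s = -1, t = 2 (check: 522·(-1) + 262·2 = 2).


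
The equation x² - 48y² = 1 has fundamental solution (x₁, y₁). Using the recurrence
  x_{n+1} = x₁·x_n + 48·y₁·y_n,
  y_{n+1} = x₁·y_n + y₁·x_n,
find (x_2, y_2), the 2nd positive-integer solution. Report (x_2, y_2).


Step 1: Find the fundamental solution (x₁, y₁) of x² - 48y² = 1.
  Expand √48 as a continued fraction. a₀ = ⌊√48⌋ = 6; iterate m_{k+1} = d_k·a_k − m_k, d_{k+1} = (48 − m_{k+1}²)/d_k, a_{k+1} = ⌊(a₀ + m_{k+1})/d_{k+1}⌋ (starting m₀ = 0, d₀ = 1), with convergents p_k = a_k·p_{k-1} + p_{k-2}, q_k = a_k·q_{k-1} + q_{k-2} (p₋₁ = 1, q₋₁ = 0):
  k = 0: a₀ = 6; p₀/q₀ = 6/1; p₀² − 48·q₀² = 36 − 48 = -12.
  k = 1: m = 6, d = 12, a = ⌊(6 + 6)/12⌋ = 1; p/q = (1·6 + 1)/(1·1 + 0) = 7/1; p² − 48·q² = 49 − 48 = 1.
  The first convergent with p² − 48·q² = 1 gives the fundamental solution (x₁, y₁) = (7, 1).
Step 2: Apply the recurrence (x_{n+1}, y_{n+1}) = (x₁x_n + 48y₁y_n, x₁y_n + y₁x_n) repeatedly.
  From (x_1, y_1) = (7, 1): x_2 = 7·7 + 48·1·1 = 97; y_2 = 7·1 + 1·7 = 14.
Step 3: Verify x_2² - 48·y_2² = 9409 - 9408 = 1 (should be 1). ✓

(x_1, y_1) = (7, 1); (x_2, y_2) = (97, 14).


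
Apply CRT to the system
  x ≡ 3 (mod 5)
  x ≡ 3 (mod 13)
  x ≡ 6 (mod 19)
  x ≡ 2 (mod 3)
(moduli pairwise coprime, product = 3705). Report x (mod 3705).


Product of moduli M = 5 · 13 · 19 · 3 = 3705.
Merge one congruence at a time:
  Start: x ≡ 3 (mod 5).
  Combine with x ≡ 3 (mod 13); new modulus lcm = 65.
    Write x = 3 + 5·t and substitute into x ≡ 3 (mod 13): 5·t ≡ 3 − 3 = 0 (mod 13).
    The inverse of 5 mod 13 is 8 (since 5·8 = 40 = 3·13 + 1), so t ≡ 8·0 = 0 ≡ 0 (mod 13).
    Then x = 3 + 5·0 = 3, valid modulo lcm(5, 13) = 65: x ≡ 3 (mod 65).
  Combine with x ≡ 6 (mod 19); new modulus lcm = 1235.
    Write x = 3 + 65·t and substitute into x ≡ 6 (mod 19): 65·t ≡ 6 − 3 = 3 (mod 19).
    Reduce coefficients mod 19: 8·t ≡ 3 (mod 19).
    The inverse of 8 mod 19 is 12 (since 8·12 = 96 = 5·19 + 1), so t ≡ 12·3 = 36 ≡ 17 (mod 19).
    Then x = 3 + 65·17 = 1108, valid modulo lcm(65, 19) = 1235: x ≡ 1108 (mod 1235).
  Combine with x ≡ 2 (mod 3); new modulus lcm = 3705.
    Write x = 1108 + 1235·t and substitute into x ≡ 2 (mod 3): 1235·t ≡ 2 − 1108 = -1106 (mod 3).
    Reduce coefficients mod 3: 2·t ≡ 1 (mod 3).
    The inverse of 2 mod 3 is 2 (since 2·2 = 4 = 1·3 + 1), so t ≡ 2·1 = 2 ≡ 2 (mod 3).
    Then x = 1108 + 1235·2 = 3578, valid modulo lcm(1235, 3) = 3705: x ≡ 3578 (mod 3705).
Verify against each original: 3578 mod 5 = 3, 3578 mod 13 = 3, 3578 mod 19 = 6, 3578 mod 3 = 2.

x ≡ 3578 (mod 3705).


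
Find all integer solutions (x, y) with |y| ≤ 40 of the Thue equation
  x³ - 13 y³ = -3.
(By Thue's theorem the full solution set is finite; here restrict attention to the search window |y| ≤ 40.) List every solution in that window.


The equation is x³ - 13y³ = -3. For fixed y, x³ = 13·y³ − 3, so a solution requires the RHS to be a perfect cube.
Strategy: iterate y from -40 to 40, compute RHS = 13·y³ − 3, and check whether it is a (positive or negative) perfect cube.
Check small values of y:
  y = 0: RHS = -3 is not a perfect cube.
  y = 1: RHS = 10 is not a perfect cube.
  y = -1: RHS = -16 is not a perfect cube.
  y = 2: RHS = 101 is not a perfect cube.
  y = -2: RHS = -107 is not a perfect cube.
  y = 3: RHS = 348 is not a perfect cube.
  y = -3: RHS = -354 is not a perfect cube.
Continuing the search up to |y| = 40 finds no solutions either.
No (x, y) in the scanned range satisfies the equation.

No integer solutions with |y| ≤ 40.


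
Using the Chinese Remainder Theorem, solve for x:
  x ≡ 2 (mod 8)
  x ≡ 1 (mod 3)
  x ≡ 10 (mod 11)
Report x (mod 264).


Moduli 8, 3, 11 are pairwise coprime; by CRT there is a unique solution modulo M = 8 · 3 · 11 = 264.
Solve pairwise, accumulating the modulus:
  Start with x ≡ 2 (mod 8).
  Combine with x ≡ 1 (mod 3): since gcd(8, 3) = 1, we get a unique residue mod 24.
    Write x = 2 + 8·t and substitute into x ≡ 1 (mod 3): 8·t ≡ 1 − 2 = -1 (mod 3).
    Reduce coefficients mod 3: 2·t ≡ 2 (mod 3).
    The inverse of 2 mod 3 is 2 (since 2·2 = 4 = 1·3 + 1), so t ≡ 2·2 = 4 ≡ 1 (mod 3).
    Then x = 2 + 8·1 = 10, valid modulo lcm(8, 3) = 24: x ≡ 10 (mod 24).
  Combine with x ≡ 10 (mod 11): since gcd(24, 11) = 1, we get a unique residue mod 264.
    Write x = 10 + 24·t and substitute into x ≡ 10 (mod 11): 24·t ≡ 10 − 10 = 0 (mod 11).
    Reduce coefficients mod 11: 2·t ≡ 0 (mod 11).
    The inverse of 2 mod 11 is 6 (since 2·6 = 12 = 1·11 + 1), so t ≡ 6·0 = 0 ≡ 0 (mod 11).
    Then x = 10 + 24·0 = 10, valid modulo lcm(24, 11) = 264: x ≡ 10 (mod 264).
Verify: 10 mod 8 = 2 ✓, 10 mod 3 = 1 ✓, 10 mod 11 = 10 ✓.

x ≡ 10 (mod 264).


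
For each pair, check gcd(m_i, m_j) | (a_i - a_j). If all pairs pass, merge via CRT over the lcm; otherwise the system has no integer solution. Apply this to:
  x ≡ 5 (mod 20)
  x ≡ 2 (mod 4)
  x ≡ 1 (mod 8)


Moduli 20, 4, 8 are not pairwise coprime, so CRT works modulo lcm(m_i) when all pairwise compatibility conditions hold.
Pairwise compatibility: gcd(m_i, m_j) must divide a_i - a_j for every pair.
Merge one congruence at a time:
  Start: x ≡ 5 (mod 20).
  Combine with x ≡ 2 (mod 4): gcd(20, 4) = 4, and 2 - 5 = -3 is NOT divisible by 4.
    ⇒ system is inconsistent (no integer solution).

No solution (the system is inconsistent).


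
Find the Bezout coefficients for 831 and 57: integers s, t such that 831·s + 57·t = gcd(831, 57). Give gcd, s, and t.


Euclidean algorithm on (831, 57) — divide until remainder is 0:
  831 = 14 · 57 + 33
  57 = 1 · 33 + 24
  33 = 1 · 24 + 9
  24 = 2 · 9 + 6
  9 = 1 · 6 + 3
  6 = 2 · 3 + 0
gcd(831, 57) = 3.
Track Bezout coefficients alongside the remainders: start with r₀ = 831 = a·1 + b·0 (s = 1, t = 0) and r₁ = 57 = a·0 + b·1 (s = 0, t = 1); each new remainder r_{k+1} = r_{k-1} − q_k·r_k inherits s_{k+1} = s_{k-1} − q_k·s_k, t_{k+1} = t_{k-1} − q_k·t_k, so r_k = a·s_k + b·t_k at every step:
  q = 14: r = 33, s = 1 − 14·0 = 1, t = 0 − 14·1 = -14  (check: 831·1 + 57·(-14) = 33)
  q = 1: r = 24, s = 0 − 1·1 = -1, t = 1 − 1·(-14) = 15  (check: 831·(-1) + 57·15 = 24)
  q = 1: r = 9, s = 1 − 1·(-1) = 2, t = -14 − 1·15 = -29  (check: 831·2 + 57·(-29) = 9)
  q = 2: r = 6, s = -1 − 2·2 = -5, t = 15 − 2·(-29) = 73  (check: 831·(-5) + 57·73 = 6)
  q = 1: r = 3, s = 2 − 1·(-5) = 7, t = -29 − 1·73 = -102  (check: 831·7 + 57·(-102) = 3)
The row with r = 3 (the gcd) gives the Bezout coefficients s = 7, t = -102.
Result: 831 · (7) + 57 · (-102) = 3.

gcd(831, 57) = 3; s = 7, t = -102 (check: 831·7 + 57·(-102) = 3).


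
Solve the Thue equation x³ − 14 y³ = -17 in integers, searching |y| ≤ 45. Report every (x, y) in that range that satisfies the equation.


The equation is x³ - 14y³ = -17. For fixed y, x³ = 14·y³ − 17, so a solution requires the RHS to be a perfect cube.
Strategy: iterate y from -45 to 45, compute RHS = 14·y³ − 17, and check whether it is a (positive or negative) perfect cube.
Check small values of y:
  y = 0: RHS = -17 is not a perfect cube.
  y = 1: RHS = -3 is not a perfect cube.
  y = -1: RHS = -31 is not a perfect cube.
  y = 2: RHS = 95 is not a perfect cube.
  y = -2: RHS = -129 is not a perfect cube.
  y = 3: RHS = 361 is not a perfect cube.
  y = -3: RHS = -395 is not a perfect cube.
Continuing the search up to |y| = 45 finds no solutions either.
No (x, y) in the scanned range satisfies the equation.

No integer solutions with |y| ≤ 45.


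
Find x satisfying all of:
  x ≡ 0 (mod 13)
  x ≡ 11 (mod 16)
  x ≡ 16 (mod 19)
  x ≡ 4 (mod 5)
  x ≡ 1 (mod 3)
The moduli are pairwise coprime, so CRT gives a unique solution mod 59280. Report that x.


Product of moduli M = 13 · 16 · 19 · 5 · 3 = 59280.
Merge one congruence at a time:
  Start: x ≡ 0 (mod 13).
  Combine with x ≡ 11 (mod 16); new modulus lcm = 208.
    Write x = 0 + 13·t and substitute into x ≡ 11 (mod 16): 13·t ≡ 11 − 0 = 11 (mod 16).
    The inverse of 13 mod 16 is 5 (since 13·5 = 65 = 4·16 + 1), so t ≡ 5·11 = 55 ≡ 7 (mod 16).
    Then x = 0 + 13·7 = 91, valid modulo lcm(13, 16) = 208: x ≡ 91 (mod 208).
  Combine with x ≡ 16 (mod 19); new modulus lcm = 3952.
    Write x = 91 + 208·t and substitute into x ≡ 16 (mod 19): 208·t ≡ 16 − 91 = -75 (mod 19).
    Reduce coefficients mod 19: 18·t ≡ 1 (mod 19).
    The inverse of 18 mod 19 is 18 (since 18·18 = 324 = 17·19 + 1), so t ≡ 18·1 = 18 ≡ 18 (mod 19).
    Then x = 91 + 208·18 = 3835, valid modulo lcm(208, 19) = 3952: x ≡ 3835 (mod 3952).
  Combine with x ≡ 4 (mod 5); new modulus lcm = 19760.
    Write x = 3835 + 3952·t and substitute into x ≡ 4 (mod 5): 3952·t ≡ 4 − 3835 = -3831 (mod 5).
    Reduce coefficients mod 5: 2·t ≡ 4 (mod 5).
    The inverse of 2 mod 5 is 3 (since 2·3 = 6 = 1·5 + 1), so t ≡ 3·4 = 12 ≡ 2 (mod 5).
    Then x = 3835 + 3952·2 = 11739, valid modulo lcm(3952, 5) = 19760: x ≡ 11739 (mod 19760).
  Combine with x ≡ 1 (mod 3); new modulus lcm = 59280.
    Write x = 11739 + 19760·t and substitute into x ≡ 1 (mod 3): 19760·t ≡ 1 − 11739 = -11738 (mod 3).
    Reduce coefficients mod 3: 2·t ≡ 1 (mod 3).
    The inverse of 2 mod 3 is 2 (since 2·2 = 4 = 1·3 + 1), so t ≡ 2·1 = 2 ≡ 2 (mod 3).
    Then x = 11739 + 19760·2 = 51259, valid modulo lcm(19760, 3) = 59280: x ≡ 51259 (mod 59280).
Verify against each original: 51259 mod 13 = 0, 51259 mod 16 = 11, 51259 mod 19 = 16, 51259 mod 5 = 4, 51259 mod 3 = 1.

x ≡ 51259 (mod 59280).


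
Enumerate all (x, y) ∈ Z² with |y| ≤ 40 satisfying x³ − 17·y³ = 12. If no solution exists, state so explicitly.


The equation is x³ - 17y³ = 12. For fixed y, x³ = 17·y³ + 12, so a solution requires the RHS to be a perfect cube.
Strategy: iterate y from -40 to 40, compute RHS = 17·y³ + 12, and check whether it is a (positive or negative) perfect cube.
Check small values of y:
  y = 0: RHS = 12 is not a perfect cube.
  y = 1: RHS = 29 is not a perfect cube.
  y = -1: RHS = -5 is not a perfect cube.
  y = 2: RHS = 148 is not a perfect cube.
  y = -2: RHS = -124 is not a perfect cube.
  y = 3: RHS = 471 is not a perfect cube.
  y = -3: RHS = -447 is not a perfect cube.
Continuing the search up to |y| = 40 finds no solutions either.
No (x, y) in the scanned range satisfies the equation.

No integer solutions with |y| ≤ 40.


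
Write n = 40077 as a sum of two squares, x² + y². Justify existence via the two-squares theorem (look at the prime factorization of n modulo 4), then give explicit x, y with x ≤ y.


Step 1: Factor n = 40077 = 3^2 · 61 · 73.
Step 2: Check the mod-4 condition on each prime factor: 3 ≡ 3 (mod 4), exponent 2 (must be even); 61 ≡ 1 (mod 4), exponent 1; 73 ≡ 1 (mod 4), exponent 1.
All primes ≡ 3 (mod 4) appear to even exponent (or don't appear), so by the two-squares theorem n IS expressible as a sum of two squares.
Step 3: Build a representation. Group n = k² · m with k = 3 and m = 61 · 73 = 4453 (a product of primes ≡ 1 (mod 4)); a representation of m scales to one of n via (k·x)² + (k·y)² = k²(x² + y²). Each prime p ≡ 1 (mod 4) is itself a sum of two squares; find a² by testing p − a² for a perfect square:
  61: 61 − 1² = 60, 61 − 2² = 57, 61 − 3² = 52, 61 − 4² = 45, 61 − 5² = 36 = 6² ⇒ 61 = 5² + 6².
  73: 73 − 1² = 72, 73 − 2² = 69, 73 − 3² = 64 = 8² ⇒ 73 = 3² + 8².
  Combine using the Brahmagupta–Fibonacci identity (a² + b²)(c² + d²) = (ac − bd)² + (ad + bc)² = (ac + bd)² + (ad − bc)²:
  61 · 73 = 4453: from (5² + 6²)(3² + 8²), take (5·3 − 6·8, 5·8 + 6·3) = (15 − 48, 40 + 18) = (-33, 58); dropping signs (only squares matter) gives (33, 58); check 33² + 58² = 1089 + 3364 = 4453 ✓.
  Scale by k = 3: (3·33, 3·58) = (99, 174).
Step 4: Order so x ≤ y and verify: 99² + 174² = 9801 + 30276 = 40077 = n. ✓

n = 40077 = 99² + 174² (one valid representation with x ≤ y).


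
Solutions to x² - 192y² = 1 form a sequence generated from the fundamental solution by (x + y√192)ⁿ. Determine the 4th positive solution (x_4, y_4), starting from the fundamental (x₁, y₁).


Step 1: Find the fundamental solution (x₁, y₁) of x² - 192y² = 1.
  Expand √192 as a continued fraction. a₀ = ⌊√192⌋ = 13; iterate m_{k+1} = d_k·a_k − m_k, d_{k+1} = (192 − m_{k+1}²)/d_k, a_{k+1} = ⌊(a₀ + m_{k+1})/d_{k+1}⌋ (starting m₀ = 0, d₀ = 1), with convergents p_k = a_k·p_{k-1} + p_{k-2}, q_k = a_k·q_{k-1} + q_{k-2} (p₋₁ = 1, q₋₁ = 0):
  k = 0: a₀ = 13; p₀/q₀ = 13/1; p₀² − 192·q₀² = 169 − 192 = -23.
  k = 1: m = 13, d = 23, a = ⌊(13 + 13)/23⌋ = 1; p/q = (1·13 + 1)/(1·1 + 0) = 14/1; p² − 192·q² = 196 − 192 = 4.
  k = 2: m = 10, d = 4, a = ⌊(13 + 10)/4⌋ = 5; p/q = (5·14 + 13)/(5·1 + 1) = 83/6; p² − 192·q² = 6889 − 6912 = -23.
  k = 3: m = 10, d = 23, a = ⌊(13 + 10)/23⌋ = 1; p/q = (1·83 + 14)/(1·6 + 1) = 97/7; p² − 192·q² = 9409 − 9408 = 1.
  The first convergent with p² − 192·q² = 1 gives the fundamental solution (x₁, y₁) = (97, 7).
Step 2: Apply the recurrence (x_{n+1}, y_{n+1}) = (x₁x_n + 192y₁y_n, x₁y_n + y₁x_n) repeatedly.
  From (x_1, y_1) = (97, 7): x_2 = 97·97 + 192·7·7 = 18817; y_2 = 97·7 + 7·97 = 1358.
  From (x_2, y_2) = (18817, 1358): x_3 = 97·18817 + 192·7·1358 = 3650401; y_3 = 97·1358 + 7·18817 = 263445.
  From (x_3, y_3) = (3650401, 263445): x_4 = 97·3650401 + 192·7·263445 = 708158977; y_4 = 97·263445 + 7·3650401 = 51106972.
Step 3: Verify x_4² - 192·y_4² = 501489136705686529 - 501489136705686528 = 1 (should be 1). ✓

(x_1, y_1) = (97, 7); (x_4, y_4) = (708158977, 51106972).


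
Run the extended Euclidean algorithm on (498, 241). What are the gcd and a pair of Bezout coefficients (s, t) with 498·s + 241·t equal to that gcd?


Euclidean algorithm on (498, 241) — divide until remainder is 0:
  498 = 2 · 241 + 16
  241 = 15 · 16 + 1
  16 = 16 · 1 + 0
gcd(498, 241) = 1.
Track Bezout coefficients alongside the remainders: start with r₀ = 498 = a·1 + b·0 (s = 1, t = 0) and r₁ = 241 = a·0 + b·1 (s = 0, t = 1); each new remainder r_{k+1} = r_{k-1} − q_k·r_k inherits s_{k+1} = s_{k-1} − q_k·s_k, t_{k+1} = t_{k-1} − q_k·t_k, so r_k = a·s_k + b·t_k at every step:
  q = 2: r = 16, s = 1 − 2·0 = 1, t = 0 − 2·1 = -2  (check: 498·1 + 241·(-2) = 16)
  q = 15: r = 1, s = 0 − 15·1 = -15, t = 1 − 15·(-2) = 31  (check: 498·(-15) + 241·31 = 1)
The row with r = 1 (the gcd) gives the Bezout coefficients s = -15, t = 31.
Result: 498 · (-15) + 241 · (31) = 1.

gcd(498, 241) = 1; s = -15, t = 31 (check: 498·(-15) + 241·31 = 1).


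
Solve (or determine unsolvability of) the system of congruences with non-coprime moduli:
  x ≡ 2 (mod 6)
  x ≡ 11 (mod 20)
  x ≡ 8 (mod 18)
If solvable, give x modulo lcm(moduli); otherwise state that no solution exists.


Moduli 6, 20, 18 are not pairwise coprime, so CRT works modulo lcm(m_i) when all pairwise compatibility conditions hold.
Pairwise compatibility: gcd(m_i, m_j) must divide a_i - a_j for every pair.
Merge one congruence at a time:
  Start: x ≡ 2 (mod 6).
  Combine with x ≡ 11 (mod 20): gcd(6, 20) = 2, and 11 - 2 = 9 is NOT divisible by 2.
    ⇒ system is inconsistent (no integer solution).

No solution (the system is inconsistent).


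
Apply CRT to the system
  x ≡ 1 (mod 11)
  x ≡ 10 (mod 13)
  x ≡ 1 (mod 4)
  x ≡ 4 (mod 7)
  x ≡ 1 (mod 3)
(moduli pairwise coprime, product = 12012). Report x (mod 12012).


Product of moduli M = 11 · 13 · 4 · 7 · 3 = 12012.
Merge one congruence at a time:
  Start: x ≡ 1 (mod 11).
  Combine with x ≡ 10 (mod 13); new modulus lcm = 143.
    Write x = 1 + 11·t and substitute into x ≡ 10 (mod 13): 11·t ≡ 10 − 1 = 9 (mod 13).
    The inverse of 11 mod 13 is 6 (since 11·6 = 66 = 5·13 + 1), so t ≡ 6·9 = 54 ≡ 2 (mod 13).
    Then x = 1 + 11·2 = 23, valid modulo lcm(11, 13) = 143: x ≡ 23 (mod 143).
  Combine with x ≡ 1 (mod 4); new modulus lcm = 572.
    Write x = 23 + 143·t and substitute into x ≡ 1 (mod 4): 143·t ≡ 1 − 23 = -22 (mod 4).
    Reduce coefficients mod 4: 3·t ≡ 2 (mod 4).
    The inverse of 3 mod 4 is 3 (since 3·3 = 9 = 2·4 + 1), so t ≡ 3·2 = 6 ≡ 2 (mod 4).
    Then x = 23 + 143·2 = 309, valid modulo lcm(143, 4) = 572: x ≡ 309 (mod 572).
  Combine with x ≡ 4 (mod 7); new modulus lcm = 4004.
    Write x = 309 + 572·t and substitute into x ≡ 4 (mod 7): 572·t ≡ 4 − 309 = -305 (mod 7).
    Reduce coefficients mod 7: 5·t ≡ 3 (mod 7).
    The inverse of 5 mod 7 is 3 (since 5·3 = 15 = 2·7 + 1), so t ≡ 3·3 = 9 ≡ 2 (mod 7).
    Then x = 309 + 572·2 = 1453, valid modulo lcm(572, 7) = 4004: x ≡ 1453 (mod 4004).
  Combine with x ≡ 1 (mod 3); new modulus lcm = 12012.
    Write x = 1453 + 4004·t and substitute into x ≡ 1 (mod 3): 4004·t ≡ 1 − 1453 = -1452 (mod 3).
    Reduce coefficients mod 3: 2·t ≡ 0 (mod 3).
    The inverse of 2 mod 3 is 2 (since 2·2 = 4 = 1·3 + 1), so t ≡ 2·0 = 0 ≡ 0 (mod 3).
    Then x = 1453 + 4004·0 = 1453, valid modulo lcm(4004, 3) = 12012: x ≡ 1453 (mod 12012).
Verify against each original: 1453 mod 11 = 1, 1453 mod 13 = 10, 1453 mod 4 = 1, 1453 mod 7 = 4, 1453 mod 3 = 1.

x ≡ 1453 (mod 12012).


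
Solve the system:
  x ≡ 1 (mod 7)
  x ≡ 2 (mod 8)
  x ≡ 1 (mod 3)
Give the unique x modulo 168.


Moduli 7, 8, 3 are pairwise coprime; by CRT there is a unique solution modulo M = 7 · 8 · 3 = 168.
Solve pairwise, accumulating the modulus:
  Start with x ≡ 1 (mod 7).
  Combine with x ≡ 2 (mod 8): since gcd(7, 8) = 1, we get a unique residue mod 56.
    Write x = 1 + 7·t and substitute into x ≡ 2 (mod 8): 7·t ≡ 2 − 1 = 1 (mod 8).
    The inverse of 7 mod 8 is 7 (since 7·7 = 49 = 6·8 + 1), so t ≡ 7·1 = 7 ≡ 7 (mod 8).
    Then x = 1 + 7·7 = 50, valid modulo lcm(7, 8) = 56: x ≡ 50 (mod 56).
  Combine with x ≡ 1 (mod 3): since gcd(56, 3) = 1, we get a unique residue mod 168.
    Write x = 50 + 56·t and substitute into x ≡ 1 (mod 3): 56·t ≡ 1 − 50 = -49 (mod 3).
    Reduce coefficients mod 3: 2·t ≡ 2 (mod 3).
    The inverse of 2 mod 3 is 2 (since 2·2 = 4 = 1·3 + 1), so t ≡ 2·2 = 4 ≡ 1 (mod 3).
    Then x = 50 + 56·1 = 106, valid modulo lcm(56, 3) = 168: x ≡ 106 (mod 168).
Verify: 106 mod 7 = 1 ✓, 106 mod 8 = 2 ✓, 106 mod 3 = 1 ✓.

x ≡ 106 (mod 168).


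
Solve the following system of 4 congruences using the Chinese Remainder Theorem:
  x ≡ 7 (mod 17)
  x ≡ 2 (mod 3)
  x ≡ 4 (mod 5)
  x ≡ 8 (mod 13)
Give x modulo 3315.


Product of moduli M = 17 · 3 · 5 · 13 = 3315.
Merge one congruence at a time:
  Start: x ≡ 7 (mod 17).
  Combine with x ≡ 2 (mod 3); new modulus lcm = 51.
    Write x = 7 + 17·t and substitute into x ≡ 2 (mod 3): 17·t ≡ 2 − 7 = -5 (mod 3).
    Reduce coefficients mod 3: 2·t ≡ 1 (mod 3).
    The inverse of 2 mod 3 is 2 (since 2·2 = 4 = 1·3 + 1), so t ≡ 2·1 = 2 ≡ 2 (mod 3).
    Then x = 7 + 17·2 = 41, valid modulo lcm(17, 3) = 51: x ≡ 41 (mod 51).
  Combine with x ≡ 4 (mod 5); new modulus lcm = 255.
    Write x = 41 + 51·t and substitute into x ≡ 4 (mod 5): 51·t ≡ 4 − 41 = -37 (mod 5).
    Reduce coefficients mod 5: 1·t ≡ 3 (mod 5).
    So t ≡ 3 (mod 5).
    Then x = 41 + 51·3 = 194, valid modulo lcm(51, 5) = 255: x ≡ 194 (mod 255).
  Combine with x ≡ 8 (mod 13); new modulus lcm = 3315.
    Write x = 194 + 255·t and substitute into x ≡ 8 (mod 13): 255·t ≡ 8 − 194 = -186 (mod 13).
    Reduce coefficients mod 13: 8·t ≡ 9 (mod 13).
    The inverse of 8 mod 13 is 5 (since 8·5 = 40 = 3·13 + 1), so t ≡ 5·9 = 45 ≡ 6 (mod 13).
    Then x = 194 + 255·6 = 1724, valid modulo lcm(255, 13) = 3315: x ≡ 1724 (mod 3315).
Verify against each original: 1724 mod 17 = 7, 1724 mod 3 = 2, 1724 mod 5 = 4, 1724 mod 13 = 8.

x ≡ 1724 (mod 3315).


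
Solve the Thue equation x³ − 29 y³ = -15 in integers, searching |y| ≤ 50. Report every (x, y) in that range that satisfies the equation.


The equation is x³ - 29y³ = -15. For fixed y, x³ = 29·y³ − 15, so a solution requires the RHS to be a perfect cube.
Strategy: iterate y from -50 to 50, compute RHS = 29·y³ − 15, and check whether it is a (positive or negative) perfect cube.
Check small values of y:
  y = 0: RHS = -15 is not a perfect cube.
  y = 1: RHS = 14 is not a perfect cube.
  y = -1: RHS = -44 is not a perfect cube.
  y = 2: RHS = 217 is not a perfect cube.
  y = -2: RHS = -247 is not a perfect cube.
  y = 3: RHS = 768 is not a perfect cube.
  y = -3: RHS = -798 is not a perfect cube.
Continuing the search up to |y| = 50 finds no solutions either.
No (x, y) in the scanned range satisfies the equation.

No integer solutions with |y| ≤ 50.


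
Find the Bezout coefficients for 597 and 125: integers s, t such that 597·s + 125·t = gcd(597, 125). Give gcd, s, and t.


Euclidean algorithm on (597, 125) — divide until remainder is 0:
  597 = 4 · 125 + 97
  125 = 1 · 97 + 28
  97 = 3 · 28 + 13
  28 = 2 · 13 + 2
  13 = 6 · 2 + 1
  2 = 2 · 1 + 0
gcd(597, 125) = 1.
Track Bezout coefficients alongside the remainders: start with r₀ = 597 = a·1 + b·0 (s = 1, t = 0) and r₁ = 125 = a·0 + b·1 (s = 0, t = 1); each new remainder r_{k+1} = r_{k-1} − q_k·r_k inherits s_{k+1} = s_{k-1} − q_k·s_k, t_{k+1} = t_{k-1} − q_k·t_k, so r_k = a·s_k + b·t_k at every step:
  q = 4: r = 97, s = 1 − 4·0 = 1, t = 0 − 4·1 = -4  (check: 597·1 + 125·(-4) = 97)
  q = 1: r = 28, s = 0 − 1·1 = -1, t = 1 − 1·(-4) = 5  (check: 597·(-1) + 125·5 = 28)
  q = 3: r = 13, s = 1 − 3·(-1) = 4, t = -4 − 3·5 = -19  (check: 597·4 + 125·(-19) = 13)
  q = 2: r = 2, s = -1 − 2·4 = -9, t = 5 − 2·(-19) = 43  (check: 597·(-9) + 125·43 = 2)
  q = 6: r = 1, s = 4 − 6·(-9) = 58, t = -19 − 6·43 = -277  (check: 597·58 + 125·(-277) = 1)
The row with r = 1 (the gcd) gives the Bezout coefficients s = 58, t = -277.
Result: 597 · (58) + 125 · (-277) = 1.

gcd(597, 125) = 1; s = 58, t = -277 (check: 597·58 + 125·(-277) = 1).


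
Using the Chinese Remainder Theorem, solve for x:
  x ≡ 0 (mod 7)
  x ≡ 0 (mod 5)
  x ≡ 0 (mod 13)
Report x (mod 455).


Moduli 7, 5, 13 are pairwise coprime; by CRT there is a unique solution modulo M = 7 · 5 · 13 = 455.
Solve pairwise, accumulating the modulus:
  Start with x ≡ 0 (mod 7).
  Combine with x ≡ 0 (mod 5): since gcd(7, 5) = 1, we get a unique residue mod 35.
    Write x = 0 + 7·t and substitute into x ≡ 0 (mod 5): 7·t ≡ 0 − 0 = 0 (mod 5).
    Reduce coefficients mod 5: 2·t ≡ 0 (mod 5).
    The inverse of 2 mod 5 is 3 (since 2·3 = 6 = 1·5 + 1), so t ≡ 3·0 = 0 ≡ 0 (mod 5).
    Then x = 0 + 7·0 = 0, valid modulo lcm(7, 5) = 35: x ≡ 0 (mod 35).
  Combine with x ≡ 0 (mod 13): since gcd(35, 13) = 1, we get a unique residue mod 455.
    Write x = 0 + 35·t and substitute into x ≡ 0 (mod 13): 35·t ≡ 0 − 0 = 0 (mod 13).
    Reduce coefficients mod 13: 9·t ≡ 0 (mod 13).
    The inverse of 9 mod 13 is 3 (since 9·3 = 27 = 2·13 + 1), so t ≡ 3·0 = 0 ≡ 0 (mod 13).
    Then x = 0 + 35·0 = 0, valid modulo lcm(35, 13) = 455: x ≡ 0 (mod 455).
Verify: 0 mod 7 = 0 ✓, 0 mod 5 = 0 ✓, 0 mod 13 = 0 ✓.

x ≡ 0 (mod 455).


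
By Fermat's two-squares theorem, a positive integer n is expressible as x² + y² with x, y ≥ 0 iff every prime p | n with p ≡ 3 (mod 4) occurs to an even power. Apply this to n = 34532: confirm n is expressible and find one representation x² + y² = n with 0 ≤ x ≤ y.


Step 1: Factor n = 34532 = 2^2 · 89 · 97.
Step 2: Check the mod-4 condition on each prime factor: 2 = 2 (special); 89 ≡ 1 (mod 4), exponent 1; 97 ≡ 1 (mod 4), exponent 1.
All primes ≡ 3 (mod 4) appear to even exponent (or don't appear), so by the two-squares theorem n IS expressible as a sum of two squares.
Step 3: Build a representation. Group n = k² · m with k = 2 and m = 89 · 97 = 8633 (a product of primes ≡ 1 (mod 4)); a representation of m scales to one of n via (k·x)² + (k·y)² = k²(x² + y²). Each prime p ≡ 1 (mod 4) is itself a sum of two squares; find a² by testing p − a² for a perfect square:
  89: 89 − 1² = 88, 89 − 2² = 85, 89 − 3² = 80, 89 − 4² = 73, 89 − 5² = 64 = 8² ⇒ 89 = 5² + 8².
  97: 97 − 1² = 96, 97 − 2² = 93, 97 − 3² = 88, 97 − 4² = 81 = 9² ⇒ 97 = 4² + 9².
  Combine using the Brahmagupta–Fibonacci identity (a² + b²)(c² + d²) = (ac − bd)² + (ad + bc)² = (ac + bd)² + (ad − bc)²:
  89 · 97 = 8633: from (5² + 8²)(4² + 9²), take (5·4 − 8·9, 5·9 + 8·4) = (20 − 72, 45 + 32) = (-52, 77); dropping signs (only squares matter) gives (52, 77); check 52² + 77² = 2704 + 5929 = 8633 ✓.
  Scale by k = 2: (2·52, 2·77) = (104, 154).
Step 4: Order so x ≤ y and verify: 104² + 154² = 10816 + 23716 = 34532 = n. ✓

n = 34532 = 104² + 154² (one valid representation with x ≤ y).


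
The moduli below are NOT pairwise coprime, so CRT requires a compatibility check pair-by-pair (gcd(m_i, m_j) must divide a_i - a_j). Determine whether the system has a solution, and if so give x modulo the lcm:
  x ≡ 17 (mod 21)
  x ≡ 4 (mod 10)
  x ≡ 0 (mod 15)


Moduli 21, 10, 15 are not pairwise coprime, so CRT works modulo lcm(m_i) when all pairwise compatibility conditions hold.
Pairwise compatibility: gcd(m_i, m_j) must divide a_i - a_j for every pair.
Merge one congruence at a time:
  Start: x ≡ 17 (mod 21).
  Combine with x ≡ 4 (mod 10): gcd(21, 10) = 1; 4 - 17 = -13, which IS divisible by 1, so compatible.
    Write x = 17 + 21·t and substitute into x ≡ 4 (mod 10): 21·t ≡ 4 − 17 = -13 (mod 10).
    Reduce coefficients mod 10: 1·t ≡ 7 (mod 10).
    So t ≡ 7 (mod 10).
    Then x = 17 + 21·7 = 164, valid modulo lcm(21, 10) = 210: x ≡ 164 (mod 210).
  Combine with x ≡ 0 (mod 15): gcd(210, 15) = 15, and 0 - 164 = -164 is NOT divisible by 15.
    ⇒ system is inconsistent (no integer solution).

No solution (the system is inconsistent).


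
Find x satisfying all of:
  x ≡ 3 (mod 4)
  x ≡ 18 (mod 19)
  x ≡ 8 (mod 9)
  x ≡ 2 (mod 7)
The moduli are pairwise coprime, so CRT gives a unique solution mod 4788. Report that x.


Product of moduli M = 4 · 19 · 9 · 7 = 4788.
Merge one congruence at a time:
  Start: x ≡ 3 (mod 4).
  Combine with x ≡ 18 (mod 19); new modulus lcm = 76.
    Write x = 3 + 4·t and substitute into x ≡ 18 (mod 19): 4·t ≡ 18 − 3 = 15 (mod 19).
    The inverse of 4 mod 19 is 5 (since 4·5 = 20 = 1·19 + 1), so t ≡ 5·15 = 75 ≡ 18 (mod 19).
    Then x = 3 + 4·18 = 75, valid modulo lcm(4, 19) = 76: x ≡ 75 (mod 76).
  Combine with x ≡ 8 (mod 9); new modulus lcm = 684.
    Write x = 75 + 76·t and substitute into x ≡ 8 (mod 9): 76·t ≡ 8 − 75 = -67 (mod 9).
    Reduce coefficients mod 9: 4·t ≡ 5 (mod 9).
    The inverse of 4 mod 9 is 7 (since 4·7 = 28 = 3·9 + 1), so t ≡ 7·5 = 35 ≡ 8 (mod 9).
    Then x = 75 + 76·8 = 683, valid modulo lcm(76, 9) = 684: x ≡ 683 (mod 684).
  Combine with x ≡ 2 (mod 7); new modulus lcm = 4788.
    Write x = 683 + 684·t and substitute into x ≡ 2 (mod 7): 684·t ≡ 2 − 683 = -681 (mod 7).
    Reduce coefficients mod 7: 5·t ≡ 5 (mod 7).
    The inverse of 5 mod 7 is 3 (since 5·3 = 15 = 2·7 + 1), so t ≡ 3·5 = 15 ≡ 1 (mod 7).
    Then x = 683 + 684·1 = 1367, valid modulo lcm(684, 7) = 4788: x ≡ 1367 (mod 4788).
Verify against each original: 1367 mod 4 = 3, 1367 mod 19 = 18, 1367 mod 9 = 8, 1367 mod 7 = 2.

x ≡ 1367 (mod 4788).


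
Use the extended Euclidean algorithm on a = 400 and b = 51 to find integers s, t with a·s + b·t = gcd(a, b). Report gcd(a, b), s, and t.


Euclidean algorithm on (400, 51) — divide until remainder is 0:
  400 = 7 · 51 + 43
  51 = 1 · 43 + 8
  43 = 5 · 8 + 3
  8 = 2 · 3 + 2
  3 = 1 · 2 + 1
  2 = 2 · 1 + 0
gcd(400, 51) = 1.
Track Bezout coefficients alongside the remainders: start with r₀ = 400 = a·1 + b·0 (s = 1, t = 0) and r₁ = 51 = a·0 + b·1 (s = 0, t = 1); each new remainder r_{k+1} = r_{k-1} − q_k·r_k inherits s_{k+1} = s_{k-1} − q_k·s_k, t_{k+1} = t_{k-1} − q_k·t_k, so r_k = a·s_k + b·t_k at every step:
  q = 7: r = 43, s = 1 − 7·0 = 1, t = 0 − 7·1 = -7  (check: 400·1 + 51·(-7) = 43)
  q = 1: r = 8, s = 0 − 1·1 = -1, t = 1 − 1·(-7) = 8  (check: 400·(-1) + 51·8 = 8)
  q = 5: r = 3, s = 1 − 5·(-1) = 6, t = -7 − 5·8 = -47  (check: 400·6 + 51·(-47) = 3)
  q = 2: r = 2, s = -1 − 2·6 = -13, t = 8 − 2·(-47) = 102  (check: 400·(-13) + 51·102 = 2)
  q = 1: r = 1, s = 6 − 1·(-13) = 19, t = -47 − 1·102 = -149  (check: 400·19 + 51·(-149) = 1)
The row with r = 1 (the gcd) gives the Bezout coefficients s = 19, t = -149.
Result: 400 · (19) + 51 · (-149) = 1.

gcd(400, 51) = 1; s = 19, t = -149 (check: 400·19 + 51·(-149) = 1).


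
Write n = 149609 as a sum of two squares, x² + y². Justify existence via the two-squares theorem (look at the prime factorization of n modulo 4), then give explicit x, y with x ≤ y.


Step 1: Factor n = 149609 = 41^2 · 89.
Step 2: Check the mod-4 condition on each prime factor: 41 ≡ 1 (mod 4), exponent 2; 89 ≡ 1 (mod 4), exponent 1.
All primes ≡ 3 (mod 4) appear to even exponent (or don't appear), so by the two-squares theorem n IS expressible as a sum of two squares.
Step 3: Build a representation. Here n = 41 · 41 · 89 is a product of primes ≡ 1 (mod 4). Each prime p ≡ 1 (mod 4) is itself a sum of two squares; find a² by testing p − a² for a perfect square:
  41: 41 − 1² = 40, 41 − 2² = 37, 41 − 3² = 32, 41 − 4² = 25 = 5² ⇒ 41 = 4² + 5².
  89: 89 − 1² = 88, 89 − 2² = 85, 89 − 3² = 80, 89 − 4² = 73, 89 − 5² = 64 = 8² ⇒ 89 = 5² + 8².
  Combine using the Brahmagupta–Fibonacci identity (a² + b²)(c² + d²) = (ac − bd)² + (ad + bc)² = (ac + bd)² + (ad − bc)²:
  41 · 41 = 1681: from (4² + 5²)(4² + 5²), take (4·4 − 5·5, 4·5 + 5·4) = (16 − 25, 20 + 20) = (-9, 40); dropping signs (only squares matter) gives (9, 40); check 9² + 40² = 81 + 1600 = 1681 ✓.
  1681 · 89 = 149609: from (9² + 40²)(5² + 8²), take (9·5 − 40·8, 9·8 + 40·5) = (45 − 320, 72 + 200) = (-275, 272); dropping signs (only squares matter) gives (275, 272); check 275² + 272² = 75625 + 73984 = 149609 ✓.
Step 4: Order so x ≤ y and verify: 272² + 275² = 73984 + 75625 = 149609 = n. ✓

n = 149609 = 272² + 275² (one valid representation with x ≤ y).


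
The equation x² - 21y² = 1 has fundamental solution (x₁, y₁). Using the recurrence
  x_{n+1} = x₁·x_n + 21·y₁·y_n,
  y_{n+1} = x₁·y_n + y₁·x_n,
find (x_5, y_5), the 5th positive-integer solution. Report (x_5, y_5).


Step 1: Find the fundamental solution (x₁, y₁) of x² - 21y² = 1.
  Expand √21 as a continued fraction. a₀ = ⌊√21⌋ = 4; iterate m_{k+1} = d_k·a_k − m_k, d_{k+1} = (21 − m_{k+1}²)/d_k, a_{k+1} = ⌊(a₀ + m_{k+1})/d_{k+1}⌋ (starting m₀ = 0, d₀ = 1), with convergents p_k = a_k·p_{k-1} + p_{k-2}, q_k = a_k·q_{k-1} + q_{k-2} (p₋₁ = 1, q₋₁ = 0):
  k = 0: a₀ = 4; p₀/q₀ = 4/1; p₀² − 21·q₀² = 16 − 21 = -5.
  k = 1: m = 4, d = 5, a = ⌊(4 + 4)/5⌋ = 1; p/q = (1·4 + 1)/(1·1 + 0) = 5/1; p² − 21·q² = 25 − 21 = 4.
  k = 2: m = 1, d = 4, a = ⌊(4 + 1)/4⌋ = 1; p/q = (1·5 + 4)/(1·1 + 1) = 9/2; p² − 21·q² = 81 − 84 = -3.
  k = 3: m = 3, d = 3, a = ⌊(4 + 3)/3⌋ = 2; p/q = (2·9 + 5)/(2·2 + 1) = 23/5; p² − 21·q² = 529 − 525 = 4.
  k = 4: m = 3, d = 4, a = ⌊(4 + 3)/4⌋ = 1; p/q = (1·23 + 9)/(1·5 + 2) = 32/7; p² − 21·q² = 1024 − 1029 = -5.
  k = 5: m = 1, d = 5, a = ⌊(4 + 1)/5⌋ = 1; p/q = (1·32 + 23)/(1·7 + 5) = 55/12; p² − 21·q² = 3025 − 3024 = 1.
  The first convergent with p² − 21·q² = 1 gives the fundamental solution (x₁, y₁) = (55, 12).
Step 2: Apply the recurrence (x_{n+1}, y_{n+1}) = (x₁x_n + 21y₁y_n, x₁y_n + y₁x_n) repeatedly.
  From (x_1, y_1) = (55, 12): x_2 = 55·55 + 21·12·12 = 6049; y_2 = 55·12 + 12·55 = 1320.
  From (x_2, y_2) = (6049, 1320): x_3 = 55·6049 + 21·12·1320 = 665335; y_3 = 55·1320 + 12·6049 = 145188.
  From (x_3, y_3) = (665335, 145188): x_4 = 55·665335 + 21·12·145188 = 73180801; y_4 = 55·145188 + 12·665335 = 15969360.
  From (x_4, y_4) = (73180801, 15969360): x_5 = 55·73180801 + 21·12·15969360 = 8049222775; y_5 = 55·15969360 + 12·73180801 = 1756484412.
Step 3: Verify x_5² - 21·y_5² = 64789987281578700625 - 64789987281578700624 = 1 (should be 1). ✓

(x_1, y_1) = (55, 12); (x_5, y_5) = (8049222775, 1756484412).


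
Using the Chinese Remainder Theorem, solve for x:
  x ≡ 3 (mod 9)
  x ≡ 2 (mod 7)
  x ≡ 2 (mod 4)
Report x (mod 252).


Moduli 9, 7, 4 are pairwise coprime; by CRT there is a unique solution modulo M = 9 · 7 · 4 = 252.
Solve pairwise, accumulating the modulus:
  Start with x ≡ 3 (mod 9).
  Combine with x ≡ 2 (mod 7): since gcd(9, 7) = 1, we get a unique residue mod 63.
    Write x = 3 + 9·t and substitute into x ≡ 2 (mod 7): 9·t ≡ 2 − 3 = -1 (mod 7).
    Reduce coefficients mod 7: 2·t ≡ 6 (mod 7).
    The inverse of 2 mod 7 is 4 (since 2·4 = 8 = 1·7 + 1), so t ≡ 4·6 = 24 ≡ 3 (mod 7).
    Then x = 3 + 9·3 = 30, valid modulo lcm(9, 7) = 63: x ≡ 30 (mod 63).
  Combine with x ≡ 2 (mod 4): since gcd(63, 4) = 1, we get a unique residue mod 252.
    Write x = 30 + 63·t and substitute into x ≡ 2 (mod 4): 63·t ≡ 2 − 30 = -28 (mod 4).
    Reduce coefficients mod 4: 3·t ≡ 0 (mod 4).
    The inverse of 3 mod 4 is 3 (since 3·3 = 9 = 2·4 + 1), so t ≡ 3·0 = 0 ≡ 0 (mod 4).
    Then x = 30 + 63·0 = 30, valid modulo lcm(63, 4) = 252: x ≡ 30 (mod 252).
Verify: 30 mod 9 = 3 ✓, 30 mod 7 = 2 ✓, 30 mod 4 = 2 ✓.

x ≡ 30 (mod 252).


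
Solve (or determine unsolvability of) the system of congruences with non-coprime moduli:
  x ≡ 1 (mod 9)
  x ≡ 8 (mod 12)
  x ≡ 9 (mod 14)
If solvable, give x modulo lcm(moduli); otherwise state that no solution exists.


Moduli 9, 12, 14 are not pairwise coprime, so CRT works modulo lcm(m_i) when all pairwise compatibility conditions hold.
Pairwise compatibility: gcd(m_i, m_j) must divide a_i - a_j for every pair.
Merge one congruence at a time:
  Start: x ≡ 1 (mod 9).
  Combine with x ≡ 8 (mod 12): gcd(9, 12) = 3, and 8 - 1 = 7 is NOT divisible by 3.
    ⇒ system is inconsistent (no integer solution).

No solution (the system is inconsistent).


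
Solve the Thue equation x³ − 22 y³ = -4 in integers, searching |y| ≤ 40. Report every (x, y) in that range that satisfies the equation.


The equation is x³ - 22y³ = -4. For fixed y, x³ = 22·y³ − 4, so a solution requires the RHS to be a perfect cube.
Strategy: iterate y from -40 to 40, compute RHS = 22·y³ − 4, and check whether it is a (positive or negative) perfect cube.
Check small values of y:
  y = 0: RHS = -4 is not a perfect cube.
  y = 1: RHS = 18 is not a perfect cube.
  y = -1: RHS = -26 is not a perfect cube.
  y = 2: RHS = 172 is not a perfect cube.
  y = -2: RHS = -180 is not a perfect cube.
  y = 3: RHS = 590 is not a perfect cube.
  y = -3: RHS = -598 is not a perfect cube.
Continuing the search up to |y| = 40 finds no solutions either.
No (x, y) in the scanned range satisfies the equation.

No integer solutions with |y| ≤ 40.


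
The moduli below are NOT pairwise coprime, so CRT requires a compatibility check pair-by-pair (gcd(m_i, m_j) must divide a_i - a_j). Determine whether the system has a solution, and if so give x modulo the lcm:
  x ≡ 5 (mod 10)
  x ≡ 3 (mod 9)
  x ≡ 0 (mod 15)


Moduli 10, 9, 15 are not pairwise coprime, so CRT works modulo lcm(m_i) when all pairwise compatibility conditions hold.
Pairwise compatibility: gcd(m_i, m_j) must divide a_i - a_j for every pair.
Merge one congruence at a time:
  Start: x ≡ 5 (mod 10).
  Combine with x ≡ 3 (mod 9): gcd(10, 9) = 1; 3 - 5 = -2, which IS divisible by 1, so compatible.
    Write x = 5 + 10·t and substitute into x ≡ 3 (mod 9): 10·t ≡ 3 − 5 = -2 (mod 9).
    Reduce coefficients mod 9: 1·t ≡ 7 (mod 9).
    So t ≡ 7 (mod 9).
    Then x = 5 + 10·7 = 75, valid modulo lcm(10, 9) = 90: x ≡ 75 (mod 90).
  Combine with x ≡ 0 (mod 15): gcd(90, 15) = 15; 0 - 75 = -75, which IS divisible by 15, so compatible.
    Write x = 75 + 90·t and substitute into x ≡ 0 (mod 15): 90·t ≡ 0 − 75 = -75 (mod 15).
    Divide the congruence (and modulus) by g = 15: 6·t ≡ -5 (mod 1).
    Modulo 1 every t works; take t = 0.
    Then x = 75 + 90·0 = 75, valid modulo lcm(90, 15) = 90: x ≡ 75 (mod 90).
Verify: 75 mod 10 = 5, 75 mod 9 = 3, 75 mod 15 = 0.

x ≡ 75 (mod 90).


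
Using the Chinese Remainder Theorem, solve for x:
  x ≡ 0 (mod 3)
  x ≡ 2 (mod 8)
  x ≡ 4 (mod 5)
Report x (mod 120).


Moduli 3, 8, 5 are pairwise coprime; by CRT there is a unique solution modulo M = 3 · 8 · 5 = 120.
Solve pairwise, accumulating the modulus:
  Start with x ≡ 0 (mod 3).
  Combine with x ≡ 2 (mod 8): since gcd(3, 8) = 1, we get a unique residue mod 24.
    Write x = 0 + 3·t and substitute into x ≡ 2 (mod 8): 3·t ≡ 2 − 0 = 2 (mod 8).
    The inverse of 3 mod 8 is 3 (since 3·3 = 9 = 1·8 + 1), so t ≡ 3·2 = 6 ≡ 6 (mod 8).
    Then x = 0 + 3·6 = 18, valid modulo lcm(3, 8) = 24: x ≡ 18 (mod 24).
  Combine with x ≡ 4 (mod 5): since gcd(24, 5) = 1, we get a unique residue mod 120.
    Write x = 18 + 24·t and substitute into x ≡ 4 (mod 5): 24·t ≡ 4 − 18 = -14 (mod 5).
    Reduce coefficients mod 5: 4·t ≡ 1 (mod 5).
    The inverse of 4 mod 5 is 4 (since 4·4 = 16 = 3·5 + 1), so t ≡ 4·1 = 4 ≡ 4 (mod 5).
    Then x = 18 + 24·4 = 114, valid modulo lcm(24, 5) = 120: x ≡ 114 (mod 120).
Verify: 114 mod 3 = 0 ✓, 114 mod 8 = 2 ✓, 114 mod 5 = 4 ✓.

x ≡ 114 (mod 120).


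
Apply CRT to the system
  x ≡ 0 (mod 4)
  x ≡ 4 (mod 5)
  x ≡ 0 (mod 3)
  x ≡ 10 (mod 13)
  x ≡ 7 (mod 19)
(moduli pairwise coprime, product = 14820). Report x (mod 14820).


Product of moduli M = 4 · 5 · 3 · 13 · 19 = 14820.
Merge one congruence at a time:
  Start: x ≡ 0 (mod 4).
  Combine with x ≡ 4 (mod 5); new modulus lcm = 20.
    Write x = 0 + 4·t and substitute into x ≡ 4 (mod 5): 4·t ≡ 4 − 0 = 4 (mod 5).
    The inverse of 4 mod 5 is 4 (since 4·4 = 16 = 3·5 + 1), so t ≡ 4·4 = 16 ≡ 1 (mod 5).
    Then x = 0 + 4·1 = 4, valid modulo lcm(4, 5) = 20: x ≡ 4 (mod 20).
  Combine with x ≡ 0 (mod 3); new modulus lcm = 60.
    Write x = 4 + 20·t and substitute into x ≡ 0 (mod 3): 20·t ≡ 0 − 4 = -4 (mod 3).
    Reduce coefficients mod 3: 2·t ≡ 2 (mod 3).
    The inverse of 2 mod 3 is 2 (since 2·2 = 4 = 1·3 + 1), so t ≡ 2·2 = 4 ≡ 1 (mod 3).
    Then x = 4 + 20·1 = 24, valid modulo lcm(20, 3) = 60: x ≡ 24 (mod 60).
  Combine with x ≡ 10 (mod 13); new modulus lcm = 780.
    Write x = 24 + 60·t and substitute into x ≡ 10 (mod 13): 60·t ≡ 10 − 24 = -14 (mod 13).
    Reduce coefficients mod 13: 8·t ≡ 12 (mod 13).
    The inverse of 8 mod 13 is 5 (since 8·5 = 40 = 3·13 + 1), so t ≡ 5·12 = 60 ≡ 8 (mod 13).
    Then x = 24 + 60·8 = 504, valid modulo lcm(60, 13) = 780: x ≡ 504 (mod 780).
  Combine with x ≡ 7 (mod 19); new modulus lcm = 14820.
    Write x = 504 + 780·t and substitute into x ≡ 7 (mod 19): 780·t ≡ 7 − 504 = -497 (mod 19).
    Reduce coefficients mod 19: 1·t ≡ 16 (mod 19).
    So t ≡ 16 (mod 19).
    Then x = 504 + 780·16 = 12984, valid modulo lcm(780, 19) = 14820: x ≡ 12984 (mod 14820).
Verify against each original: 12984 mod 4 = 0, 12984 mod 5 = 4, 12984 mod 3 = 0, 12984 mod 13 = 10, 12984 mod 19 = 7.

x ≡ 12984 (mod 14820).
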